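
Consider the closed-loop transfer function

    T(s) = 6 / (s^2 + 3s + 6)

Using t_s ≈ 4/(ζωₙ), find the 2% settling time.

t_s ≈ 2.667 s

Comparing s^2 + 3s + 6 to s^2 + 2ζωₙs + ωₙ²: ωₙ = √6 ≈ 2.449 rad/s and ζ = 3/(2·√6) ≈ 0.6124.
ζωₙ = 3/2 = 1.5, so t_s ≈ 4/(ζωₙ) = 4/1.5 ≈ 2.667 s.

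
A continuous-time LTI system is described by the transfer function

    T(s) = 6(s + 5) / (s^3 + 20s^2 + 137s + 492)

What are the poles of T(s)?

The poles are the roots of the denominator s^3 + 20s^2 + 137s + 492 = 0.
Trying s = -12: the polynomial evaluates to 0, so (s + 12) is a factor.
Dividing out leaves s^2 + 8s + 41 = 0.
The quadratic formula then gives s = -4 ± 5j.

s = -4 + 5j, -4 - 5j, -12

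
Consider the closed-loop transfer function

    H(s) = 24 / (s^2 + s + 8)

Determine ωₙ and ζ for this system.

ωₙ ≈ 2.828 rad/s, ζ ≈ 0.1768

Compare the denominator to the standard form s^2 + 2ζωₙs + ωₙ².
ωₙ² = 8, so ωₙ = √8 ≈ 2.828 rad/s.
2ζωₙ = 1, so ζ = 1/(2·√8) ≈ 0.1768.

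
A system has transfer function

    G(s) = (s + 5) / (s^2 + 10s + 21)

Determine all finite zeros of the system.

s = -5

Set the numerator to zero: s + 5 = 0.
So s = -5.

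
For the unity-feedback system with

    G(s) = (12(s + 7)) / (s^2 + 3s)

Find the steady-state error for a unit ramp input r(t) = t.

G(s) has one pole at the origin.
This is a Type 1 system. Kv = lim_{s→0} s·G(s) = 84/3 = 28.
e_ss = 1/Kv = 1/(28) = 1/28 ≈ 0.03571.

e_ss = 0.03571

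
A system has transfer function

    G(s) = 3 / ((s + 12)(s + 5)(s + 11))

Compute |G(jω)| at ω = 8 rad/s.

Substitute s = j8: numerator = 3, denominator = -1132 + j1464.
|G(j8)| = |3| / |-1132 + j1464| = 3 / 1850.6 ≈ 0.001621.

|G(j8)| ≈ 0.001621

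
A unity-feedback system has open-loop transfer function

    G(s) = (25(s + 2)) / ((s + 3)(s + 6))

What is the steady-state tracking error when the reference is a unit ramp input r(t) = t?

e_ss = ∞

G(s) has no poles at the origin.
This is a Type 0 system; Kv = lim_{s→0} s·G(s) = 0, so the steady-state error for a ramp input is infinite.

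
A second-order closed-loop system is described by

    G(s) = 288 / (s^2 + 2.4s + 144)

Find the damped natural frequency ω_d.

ω_d ≈ 11.94 rad/s

Comparing s^2 + 2.4s + 144 to s^2 + 2ζωₙs + ωₙ²: ωₙ = 12 rad/s and ζ = 2.4/(2·12) = 0.1.
ζωₙ = 2.4/2 = 1.2, so ω_d = ωₙ√(1−ζ²) = √(ωₙ² − (ζωₙ)²) = √(144 − 1.2²) = √142.56 ≈ 11.94 rad/s.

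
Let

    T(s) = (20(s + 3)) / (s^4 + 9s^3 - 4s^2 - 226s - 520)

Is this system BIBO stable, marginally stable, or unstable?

unstable

The denominator s^4 + 9s^3 - 4s^2 - 226s - 520 factors as (s - 5)(s^2 + 10s + 26)(s + 4), giving poles at s = 5, -5 ± j, -4.
Since the pole(s) at s = 5 lie in the right half-plane, the system is unstable.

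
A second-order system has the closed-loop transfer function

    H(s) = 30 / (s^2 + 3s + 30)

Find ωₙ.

Compare the denominator to the standard form s^2 + 2ζωₙs + ωₙ².
ωₙ² = 30, so ωₙ = √30 ≈ 5.477 rad/s.

ωₙ ≈ 5.477 rad/s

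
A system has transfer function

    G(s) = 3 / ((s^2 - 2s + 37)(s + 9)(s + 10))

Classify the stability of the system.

unstable

The poles can be read from the denominator factors: s = 1 + 6j, 1 - 6j, -9, -10.
Since the pole(s) at s = 1 ± 6j lie in the right half-plane, the system is unstable.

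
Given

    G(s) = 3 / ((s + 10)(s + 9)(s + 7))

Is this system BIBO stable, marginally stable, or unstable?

The poles can be read from the denominator factors: s = -10, -9, -7.
Since all poles lie strictly in the left half-plane, the system is stable.

stable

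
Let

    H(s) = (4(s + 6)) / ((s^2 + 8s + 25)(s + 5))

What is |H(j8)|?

|H(j8)| ≈ 0.05657

Substitute s = j8: numerator = 24 + j32, denominator = -707 + j8.
|H(j8)| = |24 + j32| / |-707 + j8| = 40 / 707.05 ≈ 0.05657.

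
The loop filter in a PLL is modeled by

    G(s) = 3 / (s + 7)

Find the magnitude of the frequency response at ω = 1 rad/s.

Substitute s = j1: numerator = 3, denominator = 7 + j1.
|G(j1)| = |3| / |7 + j1| = 3 / 7.0711 ≈ 0.4243.

|G(j1)| ≈ 0.4243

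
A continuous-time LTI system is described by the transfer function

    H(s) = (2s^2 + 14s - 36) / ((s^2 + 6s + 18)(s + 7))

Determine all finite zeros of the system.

s = -9, 2

Set the numerator to zero: 2s^2 + 14s - 36 = 0, i.e. 2·(s^2 + 7s - 18) = 0.
Factoring: (s + 9)(s - 2) = 0.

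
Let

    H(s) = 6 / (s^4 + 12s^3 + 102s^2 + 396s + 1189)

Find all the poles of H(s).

The poles are the roots of the denominator s^4 + 12s^3 + 102s^2 + 396s + 1189 = 0.
No real roots exist; factor into two real quadratics: (s^2 + 8s + 41)(s^2 + 4s + 29) = 0.
Each quadratic gives a conjugate pair via the quadratic formula.

s = -4 ± 5j, -2 ± 5j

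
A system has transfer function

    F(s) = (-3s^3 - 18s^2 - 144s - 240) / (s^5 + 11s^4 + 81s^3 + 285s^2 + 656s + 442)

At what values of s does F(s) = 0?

s = -2 + 6j, -2 - 6j, -2

Set the numerator to zero: -3s^3 - 18s^2 - 144s - 240 = 0, i.e. -3·(s^3 + 6s^2 + 48s + 80) = 0.
Factoring: (s^2 + 4s + 40)(s + 2) = 0.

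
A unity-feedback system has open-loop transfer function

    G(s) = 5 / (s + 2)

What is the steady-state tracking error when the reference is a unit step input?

G(s) has no poles at the origin.
This is a Type 0 system. Kp = lim_{s→0} G(s) = 5/2.
e_ss = 1/(1 + Kp) = 1/(1 + 5/2) = 2/7 ≈ 0.2857.

e_ss = 0.2857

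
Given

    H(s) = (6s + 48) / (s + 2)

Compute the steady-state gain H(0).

H(0) = 24

Set s = 0: H(0) = (48) / (2) = 24.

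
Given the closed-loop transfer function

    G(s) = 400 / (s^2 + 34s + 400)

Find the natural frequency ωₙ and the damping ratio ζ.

ωₙ = 20 rad/s, ζ = 0.85

Compare the denominator to the standard form s^2 + 2ζωₙs + ωₙ².
ωₙ² = 400, so ωₙ = 20 rad/s.
2ζωₙ = 34, so ζ = 34/(2·20) = 0.85.
With ζ = 0.85 the response is underdamped.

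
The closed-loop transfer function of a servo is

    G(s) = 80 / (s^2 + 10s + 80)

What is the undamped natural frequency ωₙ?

Compare the denominator to the standard form s^2 + 2ζωₙs + ωₙ².
ωₙ² = 80, so ωₙ = √80 ≈ 8.944 rad/s.

ωₙ ≈ 8.944 rad/s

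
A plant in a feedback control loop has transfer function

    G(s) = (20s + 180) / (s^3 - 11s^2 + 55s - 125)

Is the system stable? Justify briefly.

The denominator s^3 - 11s^2 + 55s - 125 factors as (s^2 - 6s + 25)(s - 5), giving poles at s = 3 ± 4j, 5.
Since the pole(s) at s = 3 + 4j, 3 - 4j, 5 lie in the right half-plane, the system is unstable.

unstable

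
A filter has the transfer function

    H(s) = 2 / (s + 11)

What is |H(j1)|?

|H(j1)| ≈ 0.1811

Substitute s = j1: numerator = 2, denominator = 11 + j1.
|H(j1)| = |2| / |11 + j1| = 2 / 11.045 ≈ 0.1811.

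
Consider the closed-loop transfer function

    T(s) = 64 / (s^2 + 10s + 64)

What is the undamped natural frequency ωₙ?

Compare the denominator to the standard form s^2 + 2ζωₙs + ωₙ².
ωₙ² = 64, so ωₙ = 8 rad/s.

ωₙ = 8 rad/s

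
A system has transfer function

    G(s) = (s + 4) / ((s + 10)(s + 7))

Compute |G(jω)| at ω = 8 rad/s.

|G(j8)| ≈ 0.06570

Substitute s = j8: numerator = 4 + j8, denominator = 6 + j136.
|G(j8)| = |4 + j8| / |6 + j136| = 8.9443 / 136.13 ≈ 0.06570.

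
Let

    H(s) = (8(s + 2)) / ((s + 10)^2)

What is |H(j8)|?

|H(j8)| ≈ 0.4023

Substitute s = j8: numerator = 16 + j64, denominator = 36 + j160.
|H(j8)| = |16 + j64| / |36 + j160| = 65.970 / 164 ≈ 0.4023.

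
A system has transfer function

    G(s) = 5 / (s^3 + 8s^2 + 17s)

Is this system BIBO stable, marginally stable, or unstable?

marginally stable

The denominator s^3 + 8s^2 + 17s factors as s(s^2 + 8s + 17), giving poles at s = 0, -4 + j, -4 - j.
Since the simple pole(s) at s = 0 lie on the jω-axis with none in the right half-plane, the system is marginally stable.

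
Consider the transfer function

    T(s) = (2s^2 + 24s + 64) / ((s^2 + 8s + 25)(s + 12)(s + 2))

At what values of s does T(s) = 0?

s = -4, -8

Set the numerator to zero: 2s^2 + 24s + 64 = 0, i.e. 2·(s^2 + 12s + 32) = 0.
Factoring: (s + 4)(s + 8) = 0.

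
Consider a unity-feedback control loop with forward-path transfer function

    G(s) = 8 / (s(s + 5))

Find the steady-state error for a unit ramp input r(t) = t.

e_ss = 0.6250

G(s) has one pole at the origin.
This is a Type 1 system. Kv = lim_{s→0} s·G(s) = 8/5.
e_ss = 1/Kv = 1/(8/5) = 5/8 ≈ 0.6250.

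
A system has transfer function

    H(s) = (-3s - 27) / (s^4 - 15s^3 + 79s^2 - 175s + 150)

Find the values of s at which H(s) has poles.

The poles are the roots of the denominator s^4 - 15s^3 + 79s^2 - 175s + 150 = 0.
Trying s = 5: the polynomial evaluates to 0, so (s - 5) is a factor.
Dividing out leaves s^3 - 10s^2 + 29s - 30 = 0.
This factors further as (s^2 - 4s + 5)(s - 6) = 0.

s = 2 + j, 2 - j, 5, 6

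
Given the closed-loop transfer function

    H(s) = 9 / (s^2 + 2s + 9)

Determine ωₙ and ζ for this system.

Compare the denominator to the standard form s^2 + 2ζωₙs + ωₙ².
ωₙ² = 9, so ωₙ = 3 rad/s.
2ζωₙ = 2, so ζ = 2/(2·3) ≈ 0.3333.

ωₙ = 3 rad/s, ζ ≈ 0.3333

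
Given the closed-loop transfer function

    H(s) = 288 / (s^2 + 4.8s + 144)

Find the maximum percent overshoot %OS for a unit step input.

%OS ≈ 52.7%

Comparing s^2 + 4.8s + 144 to s^2 + 2ζωₙs + ωₙ²: ωₙ = 12 rad/s and ζ = 4.8/(2·12) = 0.2.
%OS = 100·exp(−πζ/√(1−ζ²)) = 100·exp(−π·0.2/√(1−0.2²)) ≈ 52.7%.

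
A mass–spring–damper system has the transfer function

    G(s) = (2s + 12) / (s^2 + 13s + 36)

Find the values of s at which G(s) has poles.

s = -9, -4

The poles are the roots of the denominator s^2 + 13s + 36 = 0.
Factoring: (s + 9)(s + 4) = 0, so s = -9 and s = -4.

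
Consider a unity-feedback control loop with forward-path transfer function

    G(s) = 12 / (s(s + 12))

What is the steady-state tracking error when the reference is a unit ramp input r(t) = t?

e_ss = 1

G(s) has one pole at the origin.
This is a Type 1 system. Kv = lim_{s→0} s·G(s) = 12/12 = 1.
e_ss = 1/Kv = 1/(1) = 1.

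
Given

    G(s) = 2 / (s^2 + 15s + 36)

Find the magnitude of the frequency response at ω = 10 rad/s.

|G(j10)| ≈ 0.01226

Substitute s = j10: numerator = 2, denominator = -64 + j150.
|G(j10)| = |2| / |-64 + j150| = 2 / 163.08 ≈ 0.01226.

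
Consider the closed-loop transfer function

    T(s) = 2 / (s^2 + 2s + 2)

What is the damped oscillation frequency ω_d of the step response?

ω_d = 1 rad/s

Comparing s^2 + 2s + 2 to s^2 + 2ζωₙs + ωₙ²: ωₙ = √2 ≈ 1.414 rad/s and ζ = 2/(2·√2) ≈ 0.7071.
ζωₙ = 2/2 = 1, so ω_d = ωₙ√(1−ζ²) = √(ωₙ² − (ζωₙ)²) = √(2 − 1²) = √1 = 1 rad/s.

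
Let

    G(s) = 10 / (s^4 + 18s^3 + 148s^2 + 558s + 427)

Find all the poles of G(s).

The poles are the roots of the denominator s^4 + 18s^3 + 148s^2 + 558s + 427 = 0.
Trying s = -1: the polynomial evaluates to 0, so (s + 1) is a factor.
Dividing out leaves s^3 + 17s^2 + 131s + 427 = 0.
This factors further as (s^2 + 10s + 61)(s + 7) = 0.

s = -5 ± 6j, -1, -7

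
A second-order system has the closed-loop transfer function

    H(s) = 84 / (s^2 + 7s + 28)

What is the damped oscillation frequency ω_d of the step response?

Comparing s^2 + 7s + 28 to s^2 + 2ζωₙs + ωₙ²: ωₙ = √28 ≈ 5.292 rad/s and ζ = 7/(2·√28) ≈ 0.6614.
ζωₙ = 7/2 = 3.5, so ω_d = ωₙ√(1−ζ²) = √(ωₙ² − (ζωₙ)²) = √(28 − 3.5²) = √15.75 ≈ 3.969 rad/s.

ω_d ≈ 3.969 rad/s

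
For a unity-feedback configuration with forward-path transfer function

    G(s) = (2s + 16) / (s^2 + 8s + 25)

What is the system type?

The denominator has no factor of s at the origin — no free integrator — so this is a Type 0 system.

Type 0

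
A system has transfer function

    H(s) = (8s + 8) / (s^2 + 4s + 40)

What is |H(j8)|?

Substitute s = j8: numerator = 8 + j64, denominator = -24 + j32.
|H(j8)| = |8 + j64| / |-24 + j32| = 64.498 / 40 ≈ 1.612.

|H(j8)| ≈ 1.612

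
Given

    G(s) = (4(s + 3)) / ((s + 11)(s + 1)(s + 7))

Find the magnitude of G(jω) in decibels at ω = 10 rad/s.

Substitute s = j10: numerator = 12 + j40, denominator = -1823 - j50.
|G(j10)| = |12 + j40| / |-1823 - j50| = 41.761 / 1823.7 ≈ 0.02290.
In decibels: 20·log₁₀(0.02290) ≈ -32.8 dB.

|G(j10)|_dB ≈ -32.8 dB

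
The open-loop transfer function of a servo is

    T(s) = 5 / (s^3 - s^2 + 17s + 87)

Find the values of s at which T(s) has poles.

The poles are the roots of the denominator s^3 - s^2 + 17s + 87 = 0.
Trying s = -3: the polynomial evaluates to 0, so (s + 3) is a factor.
Dividing out leaves s^2 - 4s + 29 = 0.
The quadratic formula then gives s = 2 ± 5j.

s = -3, 2 ± 5j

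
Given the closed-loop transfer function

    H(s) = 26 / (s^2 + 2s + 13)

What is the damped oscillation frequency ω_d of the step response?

ω_d ≈ 3.464 rad/s

Comparing s^2 + 2s + 13 to s^2 + 2ζωₙs + ωₙ²: ωₙ = √13 ≈ 3.606 rad/s and ζ = 2/(2·√13) ≈ 0.2774.
ζωₙ = 2/2 = 1, so ω_d = ωₙ√(1−ζ²) = √(ωₙ² − (ζωₙ)²) = √(13 − 1²) = √12 ≈ 3.464 rad/s.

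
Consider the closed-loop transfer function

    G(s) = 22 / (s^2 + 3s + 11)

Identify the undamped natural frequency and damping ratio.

ωₙ ≈ 3.317 rad/s, ζ ≈ 0.4523

Compare the denominator to the standard form s^2 + 2ζωₙs + ωₙ².
ωₙ² = 11, so ωₙ = √11 ≈ 3.317 rad/s.
2ζωₙ = 3, so ζ = 3/(2·√11) ≈ 0.4523.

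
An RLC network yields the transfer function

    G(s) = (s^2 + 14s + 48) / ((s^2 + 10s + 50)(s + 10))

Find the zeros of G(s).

Set the numerator to zero: s^2 + 14s + 48 = 0.
Factoring: (s + 8)(s + 6) = 0.

s = -8, -6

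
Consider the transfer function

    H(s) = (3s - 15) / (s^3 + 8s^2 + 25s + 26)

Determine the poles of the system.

s = -3 ± 2j, -2

The poles are the roots of the denominator s^3 + 8s^2 + 25s + 26 = 0.
Trying s = -2: the polynomial evaluates to 0, so (s + 2) is a factor.
Dividing out leaves s^2 + 6s + 13 = 0.
The quadratic formula then gives s = -3 ± 2j.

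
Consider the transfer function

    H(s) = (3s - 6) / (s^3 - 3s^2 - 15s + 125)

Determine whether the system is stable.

The denominator s^3 - 3s^2 - 15s + 125 factors as (s + 5)(s^2 - 8s + 25), giving poles at s = -5, 4 + 3j, 4 - 3j.
Since the pole(s) at s = 4 + 3j, 4 - 3j lie in the right half-plane, the system is unstable.

unstable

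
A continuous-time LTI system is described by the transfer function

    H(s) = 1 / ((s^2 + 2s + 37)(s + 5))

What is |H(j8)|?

Substitute s = j8: numerator = 1, denominator = -263 - j136.
|H(j8)| = |1| / |-263 - j136| = 1 / 296.08 ≈ 0.003377.

|H(j8)| ≈ 0.003377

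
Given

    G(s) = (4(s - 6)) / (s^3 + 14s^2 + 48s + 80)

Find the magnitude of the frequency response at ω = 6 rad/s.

Substitute s = j6: numerator = -24 + j24, denominator = -424 + j72.
|G(j6)| = |-24 + j24| / |-424 + j72| = 33.941 / 430.07 ≈ 0.07892.

|G(j6)| ≈ 0.07892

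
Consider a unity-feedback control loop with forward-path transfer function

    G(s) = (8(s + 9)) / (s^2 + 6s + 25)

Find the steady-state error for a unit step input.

G(s) has no poles at the origin.
This is a Type 0 system. Kp = lim_{s→0} G(s) = 72/25.
e_ss = 1/(1 + Kp) = 1/(1 + 72/25) = 25/97 ≈ 0.2577.

e_ss = 0.2577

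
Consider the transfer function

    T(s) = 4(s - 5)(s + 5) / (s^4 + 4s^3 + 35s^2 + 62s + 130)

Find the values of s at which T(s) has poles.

The poles are the roots of the denominator s^4 + 4s^3 + 35s^2 + 62s + 130 = 0.
No real roots exist; factor into two real quadratics: (s^2 + 2s + 5)(s^2 + 2s + 26) = 0.
Each quadratic gives a conjugate pair via the quadratic formula.

s = -1 ± 2j, -1 ± 5j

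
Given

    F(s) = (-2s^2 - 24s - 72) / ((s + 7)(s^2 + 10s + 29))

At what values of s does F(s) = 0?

s = -6, -6

Set the numerator to zero: -2s^2 - 24s - 72 = 0, i.e. -2·(s^2 + 12s + 36) = 0.
Factoring: (s + 6)^2 = 0.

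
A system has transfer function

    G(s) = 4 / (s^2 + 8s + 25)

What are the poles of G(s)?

s = -4 + 3j, -4 - 3j

The poles are the roots of the denominator s^2 + 8s + 25 = 0.
Using the quadratic formula: s = (-8 ± √(-36))/2 = -4 ± 3j.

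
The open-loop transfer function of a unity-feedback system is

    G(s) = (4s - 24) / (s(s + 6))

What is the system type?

Type 1

The denominator has 1 factor of s at the origin (free integrator), so this is a Type 1 system.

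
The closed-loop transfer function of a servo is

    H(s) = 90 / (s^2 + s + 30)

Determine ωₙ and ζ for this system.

ωₙ ≈ 5.477 rad/s, ζ ≈ 0.09129

Compare the denominator to the standard form s^2 + 2ζωₙs + ωₙ².
ωₙ² = 30, so ωₙ = √30 ≈ 5.477 rad/s.
2ζωₙ = 1, so ζ = 1/(2·√30) ≈ 0.09129.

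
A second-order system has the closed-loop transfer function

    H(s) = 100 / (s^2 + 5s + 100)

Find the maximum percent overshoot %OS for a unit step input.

Comparing s^2 + 5s + 100 to s^2 + 2ζωₙs + ωₙ²: ωₙ = 10 rad/s and ζ = 5/(2·10) = 0.25.
%OS = 100·exp(−πζ/√(1−ζ²)) = 100·exp(−π·0.25/√(1−0.25²)) ≈ 44.4%.

%OS ≈ 44.4%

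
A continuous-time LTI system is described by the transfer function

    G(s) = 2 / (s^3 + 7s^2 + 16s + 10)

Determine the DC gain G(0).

G(0) = 1/5 ≈ 0.2000

Set s = 0: G(0) = (2) / (10) = 1/5.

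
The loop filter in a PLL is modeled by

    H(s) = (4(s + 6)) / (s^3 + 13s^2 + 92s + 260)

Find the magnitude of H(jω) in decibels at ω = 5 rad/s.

|H(j5)|_dB ≈ -20.8 dB

Substitute s = j5: numerator = 24 + j20, denominator = -65 + j335.
|H(j5)| = |24 + j20| / |-65 + j335| = 31.241 / 341.25 ≈ 0.09155.
In decibels: 20·log₁₀(0.09155) ≈ -20.8 dB.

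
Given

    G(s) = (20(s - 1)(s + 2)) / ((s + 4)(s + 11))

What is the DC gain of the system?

At s = 0 each factor (s + a) contributes a and each (s^2 + bs + c) contributes c.
G(0) = 20·(-1) · (2) / ((4) · (11)) = -40/44 = -10/11.

G(0) = -10/11 ≈ -0.9091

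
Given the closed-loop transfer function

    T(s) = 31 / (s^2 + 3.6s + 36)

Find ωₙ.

Compare the denominator to the standard form s^2 + 2ζωₙs + ωₙ².
ωₙ² = 36, so ωₙ = 6 rad/s.

ωₙ = 6 rad/s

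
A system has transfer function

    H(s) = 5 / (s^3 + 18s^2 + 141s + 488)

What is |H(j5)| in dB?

Substitute s = j5: numerator = 5, denominator = 38 + j580.
|H(j5)| = |5| / |38 + j580| = 5 / 581.24 ≈ 0.008602.
In decibels: 20·log₁₀(0.008602) ≈ -41.3 dB.

|H(j5)|_dB ≈ -41.3 dB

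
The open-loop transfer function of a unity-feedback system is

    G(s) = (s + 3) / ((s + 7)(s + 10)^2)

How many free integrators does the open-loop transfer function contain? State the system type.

Type 0

The denominator has no factor of s at the origin — no free integrator — so this is a Type 0 system.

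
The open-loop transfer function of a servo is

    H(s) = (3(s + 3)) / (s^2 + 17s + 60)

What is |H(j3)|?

|H(j3)| ≈ 0.1765

Substitute s = j3: numerator = 9 + j9, denominator = 51 + j51.
|H(j3)| = |9 + j9| / |51 + j51| = 12.728 / 72.125 ≈ 0.1765.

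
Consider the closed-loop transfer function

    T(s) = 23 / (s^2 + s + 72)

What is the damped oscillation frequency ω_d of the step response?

ω_d ≈ 8.471 rad/s

Comparing s^2 + s + 72 to s^2 + 2ζωₙs + ωₙ²: ωₙ = √72 ≈ 8.485 rad/s and ζ = 1/(2·√72) ≈ 0.05893.
ζωₙ = 1/2 = 0.5, so ω_d = ωₙ√(1−ζ²) = √(ωₙ² − (ζωₙ)²) = √(72 − 0.5²) = √71.75 ≈ 8.471 rad/s.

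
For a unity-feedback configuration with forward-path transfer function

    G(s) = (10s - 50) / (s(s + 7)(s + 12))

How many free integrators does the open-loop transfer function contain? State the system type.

The denominator has 1 factor of s at the origin (free integrator), so this is a Type 1 system.

Type 1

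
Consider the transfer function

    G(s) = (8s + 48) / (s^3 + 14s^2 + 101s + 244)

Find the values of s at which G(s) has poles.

The poles are the roots of the denominator s^3 + 14s^2 + 101s + 244 = 0.
Trying s = -4: the polynomial evaluates to 0, so (s + 4) is a factor.
Dividing out leaves s^2 + 10s + 61 = 0.
The quadratic formula then gives s = -5 ± 6j.

s = -5 + 6j, -5 - 6j, -4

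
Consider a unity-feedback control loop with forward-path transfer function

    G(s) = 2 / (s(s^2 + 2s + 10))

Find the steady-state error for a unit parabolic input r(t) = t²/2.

e_ss = ∞

G(s) has one pole at the origin.
This is a Type 1 system; Ka = lim_{s→0} s^2·G(s) = 0, so the steady-state error for a parabola input is infinite.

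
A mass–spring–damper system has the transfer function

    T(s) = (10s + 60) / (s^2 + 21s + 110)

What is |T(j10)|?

Substitute s = j10: numerator = 60 + j100, denominator = 10 + j210.
|T(j10)| = |60 + j100| / |10 + j210| = 116.62 / 210.24 ≈ 0.5547.

|T(j10)| ≈ 0.5547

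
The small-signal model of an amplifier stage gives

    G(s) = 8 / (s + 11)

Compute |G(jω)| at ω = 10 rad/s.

|G(j10)| ≈ 0.5381

Substitute s = j10: numerator = 8, denominator = 11 + j10.
|G(j10)| = |8| / |11 + j10| = 8 / 14.866 ≈ 0.5381.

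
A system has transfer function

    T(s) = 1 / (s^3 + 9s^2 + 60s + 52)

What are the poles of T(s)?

The poles are the roots of the denominator s^3 + 9s^2 + 60s + 52 = 0.
Trying s = -1: the polynomial evaluates to 0, so (s + 1) is a factor.
Dividing out leaves s^2 + 8s + 52 = 0.
The quadratic formula then gives s = -4 ± 6j.

s = -4 + 6j, -4 - 6j, -1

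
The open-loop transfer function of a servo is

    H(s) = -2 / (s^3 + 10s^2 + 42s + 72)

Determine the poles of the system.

s = -3 + 3j, -3 - 3j, -4

The poles are the roots of the denominator s^3 + 10s^2 + 42s + 72 = 0.
Trying s = -4: the polynomial evaluates to 0, so (s + 4) is a factor.
Dividing out leaves s^2 + 6s + 18 = 0.
The quadratic formula then gives s = -3 ± 3j.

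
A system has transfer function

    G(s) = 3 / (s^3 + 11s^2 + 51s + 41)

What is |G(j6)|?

|G(j6)| ≈ 0.008192

Substitute s = j6: numerator = 3, denominator = -355 + j90.
|G(j6)| = |3| / |-355 + j90| = 3 / 366.23 ≈ 0.008192.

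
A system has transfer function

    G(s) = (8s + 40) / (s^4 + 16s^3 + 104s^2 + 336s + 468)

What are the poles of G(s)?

s = -3 + 3j, -3 - 3j, -5 + j, -5 - j

The poles are the roots of the denominator s^4 + 16s^3 + 104s^2 + 336s + 468 = 0.
No real roots exist; factor into two real quadratics: (s^2 + 6s + 18)(s^2 + 10s + 26) = 0.
Each quadratic gives a conjugate pair via the quadratic formula.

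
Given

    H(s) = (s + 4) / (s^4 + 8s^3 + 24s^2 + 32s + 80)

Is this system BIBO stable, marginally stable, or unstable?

marginally stable

The denominator s^4 + 8s^3 + 24s^2 + 32s + 80 factors as (s^2 + 4)(s^2 + 8s + 20), giving poles at s = 2j, -2j, -4 + 2j, -4 - 2j.
Since the simple pole(s) at s = 2j, -2j lie on the jω-axis with none in the right half-plane, the system is marginally stable.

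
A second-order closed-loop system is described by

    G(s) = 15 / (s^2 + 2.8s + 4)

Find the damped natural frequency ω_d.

Comparing s^2 + 2.8s + 4 to s^2 + 2ζωₙs + ωₙ²: ωₙ = 2 rad/s and ζ = 2.8/(2·2) = 0.7.
ζωₙ = 2.8/2 = 1.4, so ω_d = ωₙ√(1−ζ²) = √(ωₙ² − (ζωₙ)²) = √(4 − 1.4²) = √2.04 ≈ 1.428 rad/s.

ω_d ≈ 1.428 rad/s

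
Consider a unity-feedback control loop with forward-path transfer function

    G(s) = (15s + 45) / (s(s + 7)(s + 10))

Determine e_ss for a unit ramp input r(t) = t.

e_ss = 1.556

G(s) has one pole at the origin.
This is a Type 1 system. Kv = lim_{s→0} s·G(s) = 45/70 = 9/14.
e_ss = 1/Kv = 1/(9/14) = 14/9 ≈ 1.556.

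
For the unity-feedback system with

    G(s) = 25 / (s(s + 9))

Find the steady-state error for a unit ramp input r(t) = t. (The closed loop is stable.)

G(s) has one pole at the origin.
This is a Type 1 system. Kv = lim_{s→0} s·G(s) = 25/9.
e_ss = 1/Kv = 1/(25/9) = 9/25 ≈ 0.3600.

e_ss = 0.3600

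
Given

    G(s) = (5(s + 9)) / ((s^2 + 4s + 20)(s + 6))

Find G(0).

At s = 0 each factor (s + a) contributes a and each (s^2 + bs + c) contributes c.
G(0) = 5·(9) / ((20) · (6)) = 45/120 = 3/8.

G(0) = 3/8 ≈ 0.3750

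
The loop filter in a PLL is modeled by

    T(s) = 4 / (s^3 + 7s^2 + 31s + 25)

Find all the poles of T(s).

s = -3 ± 4j, -1

The poles are the roots of the denominator s^3 + 7s^2 + 31s + 25 = 0.
Trying s = -1: the polynomial evaluates to 0, so (s + 1) is a factor.
Dividing out leaves s^2 + 6s + 25 = 0.
The quadratic formula then gives s = -3 ± 4j.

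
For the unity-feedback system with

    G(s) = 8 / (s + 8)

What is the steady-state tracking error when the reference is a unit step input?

G(s) has no poles at the origin.
This is a Type 0 system. Kp = lim_{s→0} G(s) = 8/8 = 1.
e_ss = 1/(1 + Kp) = 1/(1 + 1) = 1/2 ≈ 0.5000.

e_ss = 0.5000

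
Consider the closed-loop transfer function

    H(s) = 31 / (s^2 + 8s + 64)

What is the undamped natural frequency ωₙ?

ωₙ = 8 rad/s

Compare the denominator to the standard form s^2 + 2ζωₙs + ωₙ².
ωₙ² = 64, so ωₙ = 8 rad/s.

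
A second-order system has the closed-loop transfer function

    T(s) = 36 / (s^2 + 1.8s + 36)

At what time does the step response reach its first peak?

Comparing s^2 + 1.8s + 36 to s^2 + 2ζωₙs + ωₙ²: ωₙ = 6 rad/s and ζ = 1.8/(2·6) = 0.15.
ζωₙ = 1.8/2 = 0.9, so ω_d = ωₙ√(1−ζ²) = √(ωₙ² − (ζωₙ)²) = √(36 − 0.9²) = √35.19 ≈ 5.932 rad/s.
t_p = π/ω_d = π/5.932 ≈ 0.5296 s.

t_p ≈ 0.5296 s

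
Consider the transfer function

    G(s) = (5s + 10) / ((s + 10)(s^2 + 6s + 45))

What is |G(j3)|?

|G(j3)| ≈ 0.04290

Substitute s = j3: numerator = 10 + j15, denominator = 306 + j288.
|G(j3)| = |10 + j15| / |306 + j288| = 18.028 / 420.21 ≈ 0.04290.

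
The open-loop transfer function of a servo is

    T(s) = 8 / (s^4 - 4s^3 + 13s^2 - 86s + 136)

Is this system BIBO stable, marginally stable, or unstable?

unstable

The denominator s^4 - 4s^3 + 13s^2 - 86s + 136 factors as (s - 4)(s - 2)(s^2 + 2s + 17), giving poles at s = 4, 2, -1 ± 4j.
Since the pole(s) at s = 4, 2 lie in the right half-plane, the system is unstable.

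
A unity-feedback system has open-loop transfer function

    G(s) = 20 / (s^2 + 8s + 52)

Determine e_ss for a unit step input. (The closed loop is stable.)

e_ss = 0.7222

G(s) has no poles at the origin.
This is a Type 0 system. Kp = lim_{s→0} G(s) = 20/52 = 5/13.
e_ss = 1/(1 + Kp) = 1/(1 + 5/13) = 13/18 ≈ 0.7222.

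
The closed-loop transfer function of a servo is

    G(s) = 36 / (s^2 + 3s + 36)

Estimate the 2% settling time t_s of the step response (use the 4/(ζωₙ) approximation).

Comparing s^2 + 3s + 36 to s^2 + 2ζωₙs + ωₙ²: ωₙ = 6 rad/s and ζ = 3/(2·6) = 0.25.
ζωₙ = 3/2 = 1.5, so t_s ≈ 4/(ζωₙ) = 4/1.5 ≈ 2.667 s.

t_s ≈ 2.667 s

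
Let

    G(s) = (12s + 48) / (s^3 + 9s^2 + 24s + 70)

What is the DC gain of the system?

G(0) = 24/35 ≈ 0.6857

Set s = 0: G(0) = (48) / (70) = 24/35.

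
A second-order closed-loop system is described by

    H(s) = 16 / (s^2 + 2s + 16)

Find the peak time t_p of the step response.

t_p ≈ 0.8112 s

Comparing s^2 + 2s + 16 to s^2 + 2ζωₙs + ωₙ²: ωₙ = 4 rad/s and ζ = 2/(2·4) = 0.25.
ζωₙ = 2/2 = 1, so ω_d = ωₙ√(1−ζ²) = √(ωₙ² − (ζωₙ)²) = √(16 − 1²) = √15 ≈ 3.873 rad/s.
t_p = π/ω_d = π/3.873 ≈ 0.8112 s.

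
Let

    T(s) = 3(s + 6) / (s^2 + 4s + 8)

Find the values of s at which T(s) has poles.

The poles are the roots of the denominator s^2 + 4s + 8 = 0.
Using the quadratic formula: s = (-4 ± √(-16))/2 = -2 ± 2j.

s = -2 + 2j, -2 - 2j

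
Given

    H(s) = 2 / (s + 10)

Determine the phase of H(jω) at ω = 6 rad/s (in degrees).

At s = j6: numerator = 2, denominator = 10 + j6.
∠H = ∠num − ∠den = 0° − (30.964°) = -30.96°.

∠H(j6) ≈ -30.96°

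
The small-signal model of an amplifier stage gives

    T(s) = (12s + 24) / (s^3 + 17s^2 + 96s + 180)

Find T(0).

T(0) = 2/15 ≈ 0.1333

Set s = 0: T(0) = (24) / (180) = 2/15.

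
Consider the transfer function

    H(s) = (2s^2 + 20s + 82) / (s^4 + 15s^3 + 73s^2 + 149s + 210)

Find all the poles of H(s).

The poles are the roots of the denominator s^4 + 15s^3 + 73s^2 + 149s + 210 = 0.
Trying s = -6: the polynomial evaluates to 0, so (s + 6) is a factor.
Dividing out leaves s^3 + 9s^2 + 19s + 35 = 0.
This factors further as (s^2 + 2s + 5)(s + 7) = 0.

s = -1 + 2j, -1 - 2j, -6, -7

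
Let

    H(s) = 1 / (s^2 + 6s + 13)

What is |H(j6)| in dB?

Substitute s = j6: numerator = 1, denominator = -23 + j36.
|H(j6)| = |1| / |-23 + j36| = 1 / 42.720 ≈ 0.02341.
In decibels: 20·log₁₀(0.02341) ≈ -32.6 dB.

|H(j6)|_dB ≈ -32.6 dB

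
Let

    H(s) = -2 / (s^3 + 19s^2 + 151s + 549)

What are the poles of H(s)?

s = -5 + 6j, -5 - 6j, -9

The poles are the roots of the denominator s^3 + 19s^2 + 151s + 549 = 0.
Trying s = -9: the polynomial evaluates to 0, so (s + 9) is a factor.
Dividing out leaves s^2 + 10s + 61 = 0.
The quadratic formula then gives s = -5 ± 6j.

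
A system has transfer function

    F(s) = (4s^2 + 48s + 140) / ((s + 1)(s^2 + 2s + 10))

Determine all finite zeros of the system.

s = -5, -7

Set the numerator to zero: 4s^2 + 48s + 140 = 0, i.e. 4·(s^2 + 12s + 35) = 0.
Factoring: (s + 5)(s + 7) = 0.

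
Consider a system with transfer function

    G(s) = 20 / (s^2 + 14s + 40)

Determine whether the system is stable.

stable

The denominator s^2 + 14s + 40 factors as (s + 10)(s + 4), giving poles at s = -10, -4.
Since all poles lie strictly in the left half-plane, the system is stable.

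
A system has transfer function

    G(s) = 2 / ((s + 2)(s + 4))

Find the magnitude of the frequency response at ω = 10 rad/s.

Substitute s = j10: numerator = 2, denominator = -92 + j60.
|G(j10)| = |2| / |-92 + j60| = 2 / 109.84 ≈ 0.01821.

|G(j10)| ≈ 0.01821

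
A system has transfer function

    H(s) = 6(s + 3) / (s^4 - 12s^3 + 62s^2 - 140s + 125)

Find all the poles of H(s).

s = 2 ± j, 4 ± 3j

The poles are the roots of the denominator s^4 - 12s^3 + 62s^2 - 140s + 125 = 0.
No real roots exist; factor into two real quadratics: (s^2 - 4s + 5)(s^2 - 8s + 25) = 0.
Each quadratic gives a conjugate pair via the quadratic formula.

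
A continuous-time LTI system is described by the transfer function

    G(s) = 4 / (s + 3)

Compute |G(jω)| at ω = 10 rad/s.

|G(j10)| ≈ 0.3831

Substitute s = j10: numerator = 4, denominator = 3 + j10.
|G(j10)| = |4| / |3 + j10| = 4 / 10.440 ≈ 0.3831.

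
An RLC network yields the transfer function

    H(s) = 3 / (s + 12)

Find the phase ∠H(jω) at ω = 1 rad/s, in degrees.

At s = j1: numerator = 3, denominator = 12 + j1.
∠H = ∠num − ∠den = 0° − (4.7636°) = -4.764°.

∠H(j1) ≈ -4.764°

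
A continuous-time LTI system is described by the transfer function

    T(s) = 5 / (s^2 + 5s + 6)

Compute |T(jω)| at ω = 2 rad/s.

Substitute s = j2: numerator = 5, denominator = 2 + j10.
|T(j2)| = |5| / |2 + j10| = 5 / 10.198 ≈ 0.4903.

|T(j2)| ≈ 0.4903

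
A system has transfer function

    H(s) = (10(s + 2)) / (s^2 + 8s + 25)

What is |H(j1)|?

Substitute s = j1: numerator = 20 + j10, denominator = 24 + j8.
|H(j1)| = |20 + j10| / |24 + j8| = 22.361 / 25.298 ≈ 0.8839.

|H(j1)| ≈ 0.8839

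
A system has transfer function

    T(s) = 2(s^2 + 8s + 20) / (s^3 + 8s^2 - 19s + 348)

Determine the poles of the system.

The poles are the roots of the denominator s^3 + 8s^2 - 19s + 348 = 0.
Trying s = -12: the polynomial evaluates to 0, so (s + 12) is a factor.
Dividing out leaves s^2 - 4s + 29 = 0.
The quadratic formula then gives s = 2 ± 5j.

s = 2 + 5j, 2 - 5j, -12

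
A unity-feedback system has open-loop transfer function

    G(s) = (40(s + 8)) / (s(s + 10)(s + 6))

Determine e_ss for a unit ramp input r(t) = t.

e_ss = 0.1875

G(s) has one pole at the origin.
This is a Type 1 system. Kv = lim_{s→0} s·G(s) = 320/60 = 16/3.
e_ss = 1/Kv = 1/(16/3) = 3/16 ≈ 0.1875.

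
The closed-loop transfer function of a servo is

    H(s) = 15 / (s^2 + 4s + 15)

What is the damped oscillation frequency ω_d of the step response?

ω_d ≈ 3.317 rad/s

Comparing s^2 + 4s + 15 to s^2 + 2ζωₙs + ωₙ²: ωₙ = √15 ≈ 3.873 rad/s and ζ = 4/(2·√15) ≈ 0.5164.
ζωₙ = 4/2 = 2, so ω_d = ωₙ√(1−ζ²) = √(ωₙ² − (ζωₙ)²) = √(15 − 2²) = √11 ≈ 3.317 rad/s.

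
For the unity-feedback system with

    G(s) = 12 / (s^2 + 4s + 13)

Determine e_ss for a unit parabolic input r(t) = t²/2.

G(s) has no poles at the origin.
This is a Type 0 system; Ka = lim_{s→0} s^2·G(s) = 0, so the steady-state error for a parabola input is infinite.

e_ss = ∞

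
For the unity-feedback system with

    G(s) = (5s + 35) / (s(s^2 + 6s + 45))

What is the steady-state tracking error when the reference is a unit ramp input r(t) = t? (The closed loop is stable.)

e_ss = 1.286

G(s) has one pole at the origin.
This is a Type 1 system. Kv = lim_{s→0} s·G(s) = 35/45 = 7/9.
e_ss = 1/Kv = 1/(7/9) = 9/7 ≈ 1.286.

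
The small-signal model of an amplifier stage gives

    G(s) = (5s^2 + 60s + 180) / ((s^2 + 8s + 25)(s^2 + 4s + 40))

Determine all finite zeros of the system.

s = -6, -6

Set the numerator to zero: 5s^2 + 60s + 180 = 0, i.e. 5·(s^2 + 12s + 36) = 0.
Factoring: (s + 6)^2 = 0.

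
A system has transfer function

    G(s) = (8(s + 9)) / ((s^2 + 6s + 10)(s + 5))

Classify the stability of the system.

The poles can be read from the denominator factors: s = -3 + j, -3 - j, -5.
Since all poles lie strictly in the left half-plane, the system is stable.

stable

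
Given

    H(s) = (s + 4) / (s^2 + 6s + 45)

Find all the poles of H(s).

The poles are the roots of the denominator s^2 + 6s + 45 = 0.
Using the quadratic formula: s = (-6 ± √(-144))/2 = -3 ± 6j.

s = -3 + 6j, -3 - 6j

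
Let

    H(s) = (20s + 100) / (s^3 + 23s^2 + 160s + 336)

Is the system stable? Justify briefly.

stable

The denominator s^3 + 23s^2 + 160s + 336 factors as (s + 12)(s + 7)(s + 4), giving poles at s = -12, -7, -4.
Since all poles lie strictly in the left half-plane, the system is stable.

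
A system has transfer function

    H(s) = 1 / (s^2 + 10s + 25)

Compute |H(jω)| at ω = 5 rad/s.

|H(j5)| = 0.02000

Substitute s = j5: numerator = 1, denominator = j50.
|H(j5)| = |1| / |j50| = 1 / 50 = 0.02000.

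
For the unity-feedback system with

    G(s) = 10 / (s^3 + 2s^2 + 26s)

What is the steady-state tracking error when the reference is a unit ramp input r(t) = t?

G(s) has one pole at the origin.
This is a Type 1 system. Kv = lim_{s→0} s·G(s) = 10/26 = 5/13.
e_ss = 1/Kv = 1/(5/13) = 13/5 ≈ 2.600.

e_ss = 2.600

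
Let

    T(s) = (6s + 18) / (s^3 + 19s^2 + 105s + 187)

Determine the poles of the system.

s = -4 ± j, -11

The poles are the roots of the denominator s^3 + 19s^2 + 105s + 187 = 0.
Trying s = -11: the polynomial evaluates to 0, so (s + 11) is a factor.
Dividing out leaves s^2 + 8s + 17 = 0.
The quadratic formula then gives s = -4 ± 1j.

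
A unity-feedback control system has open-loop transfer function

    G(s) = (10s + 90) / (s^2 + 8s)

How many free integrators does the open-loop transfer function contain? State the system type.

Type 1

Factor s from the denominator: s^2 + 8s = s·(s + 8).
There is 1 pole at the origin, so the system is Type 1.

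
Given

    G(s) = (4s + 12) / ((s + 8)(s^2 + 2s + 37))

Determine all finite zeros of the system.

Set the numerator to zero: 4s + 12 = 0, i.e. 4·(s + 3) = 0.
So s = -3.

s = -3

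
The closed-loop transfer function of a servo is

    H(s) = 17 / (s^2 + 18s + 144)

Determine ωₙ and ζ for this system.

ωₙ = 12 rad/s, ζ = 0.75

Compare the denominator to the standard form s^2 + 2ζωₙs + ωₙ².
ωₙ² = 144, so ωₙ = 12 rad/s.
2ζωₙ = 18, so ζ = 18/(2·12) = 0.75.
With ζ = 0.75 the response is underdamped.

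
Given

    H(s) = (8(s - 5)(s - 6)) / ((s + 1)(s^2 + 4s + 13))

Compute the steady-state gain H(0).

At s = 0 each factor (s + a) contributes a and each (s^2 + bs + c) contributes c.
H(0) = 8·(-5) · (-6) / ((1) · (13)) = 240/13 = 240/13.

H(0) = 240/13 ≈ 18.46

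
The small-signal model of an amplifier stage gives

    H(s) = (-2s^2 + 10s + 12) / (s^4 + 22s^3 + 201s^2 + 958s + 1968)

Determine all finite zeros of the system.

Set the numerator to zero: -2s^2 + 10s + 12 = 0, i.e. -2·(s^2 - 5s - 6) = 0.
Factoring: (s - 6)(s + 1) = 0.

s = 6, -1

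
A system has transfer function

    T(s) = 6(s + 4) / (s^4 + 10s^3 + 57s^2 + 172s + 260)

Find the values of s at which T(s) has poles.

s = -3 ± 2j, -2 ± 4j

The poles are the roots of the denominator s^4 + 10s^3 + 57s^2 + 172s + 260 = 0.
No real roots exist; factor into two real quadratics: (s^2 + 6s + 13)(s^2 + 4s + 20) = 0.
Each quadratic gives a conjugate pair via the quadratic formula.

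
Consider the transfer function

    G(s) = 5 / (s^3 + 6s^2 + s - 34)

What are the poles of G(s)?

s = -4 ± j, 2

The poles are the roots of the denominator s^3 + 6s^2 + s - 34 = 0.
Trying s = 2: the polynomial evaluates to 0, so (s - 2) is a factor.
Dividing out leaves s^2 + 8s + 17 = 0.
The quadratic formula then gives s = -4 ± 1j.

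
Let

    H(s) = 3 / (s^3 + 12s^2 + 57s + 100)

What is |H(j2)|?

Substitute s = j2: numerator = 3, denominator = 52 + j106.
|H(j2)| = |3| / |52 + j106| = 3 / 118.07 ≈ 0.02541.

|H(j2)| ≈ 0.02541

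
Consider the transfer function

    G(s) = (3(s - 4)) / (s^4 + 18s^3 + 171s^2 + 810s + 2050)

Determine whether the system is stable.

stable

The denominator s^4 + 18s^3 + 171s^2 + 810s + 2050 factors as (s^2 + 8s + 41)(s^2 + 10s + 50), giving poles at s = -4 ± 5j, -5 ± 5j.
Since all poles lie strictly in the left half-plane, the system is stable.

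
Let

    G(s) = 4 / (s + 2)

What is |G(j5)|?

Substitute s = j5: numerator = 4, denominator = 2 + j5.
|G(j5)| = |4| / |2 + j5| = 4 / 5.3852 ≈ 0.7428.

|G(j5)| ≈ 0.7428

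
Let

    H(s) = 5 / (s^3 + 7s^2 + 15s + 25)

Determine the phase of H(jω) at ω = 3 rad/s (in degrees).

∠H(j3) ≈ -154.7°

At s = j3: numerator = 5, denominator = -38 + j18.
∠H = ∠num − ∠den = 0° − (154.65°) = -154.7°.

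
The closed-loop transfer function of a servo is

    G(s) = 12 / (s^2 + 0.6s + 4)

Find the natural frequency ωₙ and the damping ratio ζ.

Compare the denominator to the standard form s^2 + 2ζωₙs + ωₙ².
ωₙ² = 4, so ωₙ = 2 rad/s.
2ζωₙ = 0.6, so ζ = 0.6/(2·2) = 0.15.
With ζ = 0.15 the response is underdamped.

ωₙ = 2 rad/s, ζ = 0.15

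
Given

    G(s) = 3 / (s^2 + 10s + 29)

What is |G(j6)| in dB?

|G(j6)|_dB ≈ -26.1 dB

Substitute s = j6: numerator = 3, denominator = -7 + j60.
|G(j6)| = |3| / |-7 + j60| = 3 / 60.407 ≈ 0.04966.
In decibels: 20·log₁₀(0.04966) ≈ -26.1 dB.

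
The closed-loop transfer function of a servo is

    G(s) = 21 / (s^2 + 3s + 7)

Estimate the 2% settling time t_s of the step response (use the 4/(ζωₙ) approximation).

Comparing s^2 + 3s + 7 to s^2 + 2ζωₙs + ωₙ²: ωₙ = √7 ≈ 2.646 rad/s and ζ = 3/(2·√7) ≈ 0.5669.
ζωₙ = 3/2 = 1.5, so t_s ≈ 4/(ζωₙ) = 4/1.5 ≈ 2.667 s.

t_s ≈ 2.667 s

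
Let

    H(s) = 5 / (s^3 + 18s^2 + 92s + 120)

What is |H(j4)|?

Substitute s = j4: numerator = 5, denominator = -168 + j304.
|H(j4)| = |5| / |-168 + j304| = 5 / 347.33 ≈ 0.01440.

|H(j4)| ≈ 0.01440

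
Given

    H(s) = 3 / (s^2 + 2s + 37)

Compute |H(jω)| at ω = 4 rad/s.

|H(j4)| ≈ 0.1335

Substitute s = j4: numerator = 3, denominator = 21 + j8.
|H(j4)| = |3| / |21 + j8| = 3 / 22.472 ≈ 0.1335.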